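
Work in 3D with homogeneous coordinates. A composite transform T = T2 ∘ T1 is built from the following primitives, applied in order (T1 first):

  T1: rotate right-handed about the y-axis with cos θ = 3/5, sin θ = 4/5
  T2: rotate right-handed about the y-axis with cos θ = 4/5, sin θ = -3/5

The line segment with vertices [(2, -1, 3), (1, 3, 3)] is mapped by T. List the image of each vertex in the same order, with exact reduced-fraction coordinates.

T1 rotate right-handed about the y-axis with cos θ = 3/5, sin θ = 4/5: (2, -1, 3) → (18/5, -1, 1/5); (1, 3, 3) → (3, 3, 1)
T2 rotate right-handed about the y-axis with cos θ = 4/5, sin θ = -3/5: (18/5, -1, 1/5) → (69/25, -1, 58/25); (3, 3, 1) → (9/5, 3, 13/5)

image vertices: (69/25, -1, 58/25), (9/5, 3, 13/5)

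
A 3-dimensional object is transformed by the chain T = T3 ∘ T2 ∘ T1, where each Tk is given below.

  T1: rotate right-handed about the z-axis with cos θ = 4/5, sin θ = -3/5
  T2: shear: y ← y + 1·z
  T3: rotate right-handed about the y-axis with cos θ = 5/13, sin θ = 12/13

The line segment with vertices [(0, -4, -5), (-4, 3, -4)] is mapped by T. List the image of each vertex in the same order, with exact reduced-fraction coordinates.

T1 rotate right-handed about the z-axis with cos θ = 4/5, sin θ = -3/5: (0, -4, -5) → (-12/5, -16/5, -5); (-4, 3, -4) → (-7/5, 24/5, -4)
T2 shear: y ← y + 1·z: (-12/5, -16/5, -5) → (-12/5, -41/5, -5); (-7/5, 24/5, -4) → (-7/5, 4/5, -4)
T3 rotate right-handed about the y-axis with cos θ = 5/13, sin θ = 12/13: (-12/5, -41/5, -5) → (-72/13, -41/5, 19/65); (-7/5, 4/5, -4) → (-55/13, 4/5, -16/65)

image vertices: (-72/13, -41/5, 19/65), (-55/13, 4/5, -16/65)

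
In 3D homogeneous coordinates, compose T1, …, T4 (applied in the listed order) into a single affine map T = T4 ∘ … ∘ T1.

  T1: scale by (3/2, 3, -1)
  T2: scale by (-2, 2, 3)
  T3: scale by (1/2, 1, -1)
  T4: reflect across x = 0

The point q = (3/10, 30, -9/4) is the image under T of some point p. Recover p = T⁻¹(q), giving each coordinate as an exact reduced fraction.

p = (1/5, 5, -3/4)

T1 = [3/2 0 0 0; 0 3 0 0; 0 0 -1 0; 0 0 0 1]
T2·T1 = [-3 0 0 0; 0 6 0 0; 0 0 -3 0; 0 0 0 1]
T3·…·T1 = [-3/2 0 0 0; 0 6 0 0; 0 0 3 0; 0 0 0 1]
T4·…·T1 = [3/2 0 0 0; 0 6 0 0; 0 0 3 0; 0 0 0 1]
det M = 27; M⁻¹ = [2/3 0 0 0; 0 1/6 0 0; 0 0 1/3 0; 0 0 0 1]
M⁻¹ · (3/10, 30, -9/4)ᵀ = (1/5, 5, -3/4)ᵀ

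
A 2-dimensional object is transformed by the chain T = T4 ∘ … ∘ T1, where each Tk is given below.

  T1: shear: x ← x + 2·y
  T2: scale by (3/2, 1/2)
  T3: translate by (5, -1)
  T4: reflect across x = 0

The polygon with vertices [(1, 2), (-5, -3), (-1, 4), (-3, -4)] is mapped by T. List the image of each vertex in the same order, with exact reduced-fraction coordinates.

T1 shear: x ← x + 2·y: (1, 2) → (5, 2); (-5, -3) → (-11, -3); (-1, 4) → (7, 4); (-3, -4) → (-11, -4)
T2 scale by (3/2, 1/2): (5, 2) → (15/2, 1); (-11, -3) → (-33/2, -3/2); (7, 4) → (21/2, 2); (-11, -4) → (-33/2, -2)
T3 translate by (5, -1): (15/2, 1) → (25/2, 0); (-33/2, -3/2) → (-23/2, -5/2); (21/2, 2) → (31/2, 1); (-33/2, -2) → (-23/2, -3)
T4 reflect across x = 0: (25/2, 0) → (-25/2, 0); (-23/2, -5/2) → (23/2, -5/2); (31/2, 1) → (-31/2, 1); (-23/2, -3) → (23/2, -3)

image vertices: (-25/2, 0), (23/2, -5/2), (-31/2, 1), (23/2, -3)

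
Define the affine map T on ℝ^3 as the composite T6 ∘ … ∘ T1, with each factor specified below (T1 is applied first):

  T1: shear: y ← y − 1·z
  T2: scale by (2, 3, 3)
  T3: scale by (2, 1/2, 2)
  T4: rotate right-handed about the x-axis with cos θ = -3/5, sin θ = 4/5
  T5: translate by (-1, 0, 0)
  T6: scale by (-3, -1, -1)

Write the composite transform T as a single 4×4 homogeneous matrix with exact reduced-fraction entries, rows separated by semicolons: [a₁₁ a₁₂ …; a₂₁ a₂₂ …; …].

T1 = [1 0 0 0; 0 1 -1 0; 0 0 1 0; 0 0 0 1]
T2·T1 = [2 0 0 0; 0 3 -3 0; 0 0 3 0; 0 0 0 1]
T3·…·T1 = [4 0 0 0; 0 3/2 -3/2 0; 0 0 6 0; 0 0 0 1]
T4·…·T1 = [4 0 0 0; 0 -9/10 -39/10 0; 0 6/5 -24/5 0; 0 0 0 1]
T5·…·T1 = [4 0 0 -1; 0 -9/10 -39/10 0; 0 6/5 -24/5 0; 0 0 0 1]
T6·…·T1 = [-12 0 0 3; 0 9/10 39/10 0; 0 -6/5 24/5 0; 0 0 0 1]

T = [-12 0 0 3; 0 9/10 39/10 0; 0 -6/5 24/5 0; 0 0 0 1]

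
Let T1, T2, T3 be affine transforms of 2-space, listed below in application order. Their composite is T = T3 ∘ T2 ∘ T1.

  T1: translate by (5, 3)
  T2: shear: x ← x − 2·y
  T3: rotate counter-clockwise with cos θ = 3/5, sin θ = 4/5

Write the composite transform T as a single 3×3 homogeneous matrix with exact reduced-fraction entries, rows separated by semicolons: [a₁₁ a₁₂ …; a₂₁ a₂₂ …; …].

T1 = [1 0 5; 0 1 3; 0 0 1]
T2·T1 = [1 -2 -1; 0 1 3; 0 0 1]
T3·…·T1 = [3/5 -2 -3; 4/5 -1 1; 0 0 1]

T = [3/5 -2 -3; 4/5 -1 1; 0 0 1]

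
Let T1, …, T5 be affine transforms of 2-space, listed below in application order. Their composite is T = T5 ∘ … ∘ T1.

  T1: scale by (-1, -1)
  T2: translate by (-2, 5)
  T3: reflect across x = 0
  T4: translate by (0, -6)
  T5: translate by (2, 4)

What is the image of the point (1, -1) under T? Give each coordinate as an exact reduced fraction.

T1 scale by (-1, -1): (1, -1) → (-1, 1)
T2 translate by (-2, 5): (-1, 1) → (-3, 6)
T3 reflect across x = 0: (-3, 6) → (3, 6)
T4 translate by (0, -6): (3, 6) → (3, 0)
T5 translate by (2, 4): (3, 0) → (5, 4)

T(p) = (5, 4)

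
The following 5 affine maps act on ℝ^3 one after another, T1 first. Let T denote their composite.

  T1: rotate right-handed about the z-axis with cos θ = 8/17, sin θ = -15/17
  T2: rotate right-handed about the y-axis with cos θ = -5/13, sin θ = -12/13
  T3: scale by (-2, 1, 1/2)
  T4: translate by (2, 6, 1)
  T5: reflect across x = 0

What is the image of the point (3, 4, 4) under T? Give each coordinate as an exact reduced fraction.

T1 rotate right-handed about the z-axis with cos θ = 8/17, sin θ = -15/17: (3, 4, 4) → (84/17, -13/17, 4)
T2 rotate right-handed about the y-axis with cos θ = -5/13, sin θ = -12/13: (84/17, -13/17, 4) → (-1236/221, -13/17, 668/221)
T3 scale by (-2, 1, 1/2): (-1236/221, -13/17, 668/221) → (2472/221, -13/17, 334/221)
T4 translate by (2, 6, 1): (2472/221, -13/17, 334/221) → (2914/221, 89/17, 555/221)
T5 reflect across x = 0: (2914/221, 89/17, 555/221) → (-2914/221, 89/17, 555/221)

T(p) = (-2914/221, 89/17, 555/221)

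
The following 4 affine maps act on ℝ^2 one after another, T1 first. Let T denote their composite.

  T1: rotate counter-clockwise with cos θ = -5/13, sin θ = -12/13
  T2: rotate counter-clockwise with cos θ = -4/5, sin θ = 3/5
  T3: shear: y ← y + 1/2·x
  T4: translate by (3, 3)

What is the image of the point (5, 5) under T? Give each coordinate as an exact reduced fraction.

T1 rotate counter-clockwise with cos θ = -5/13, sin θ = -12/13: (5, 5) → (35/13, -85/13)
T2 rotate counter-clockwise with cos θ = -4/5, sin θ = 3/5: (35/13, -85/13) → (23/13, 89/13)
T3 shear: y ← y + 1/2·x: (23/13, 89/13) → (23/13, 201/26)
T4 translate by (3, 3): (23/13, 201/26) → (62/13, 279/26)

T(p) = (62/13, 279/26)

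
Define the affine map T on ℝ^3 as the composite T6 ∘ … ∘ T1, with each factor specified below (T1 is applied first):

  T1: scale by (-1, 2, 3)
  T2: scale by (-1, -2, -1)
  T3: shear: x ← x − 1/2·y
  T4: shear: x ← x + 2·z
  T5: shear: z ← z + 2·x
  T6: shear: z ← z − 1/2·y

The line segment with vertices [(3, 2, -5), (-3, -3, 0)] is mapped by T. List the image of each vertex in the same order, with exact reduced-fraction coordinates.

T1 scale by (-1, 2, 3): (3, 2, -5) → (-3, 4, -15); (-3, -3, 0) → (3, -6, 0)
T2 scale by (-1, -2, -1): (-3, 4, -15) → (3, -8, 15); (3, -6, 0) → (-3, 12, 0)
T3 shear: x ← x − 1/2·y: (3, -8, 15) → (7, -8, 15); (-3, 12, 0) → (-9, 12, 0)
T4 shear: x ← x + 2·z: (7, -8, 15) → (37, -8, 15); (-9, 12, 0) → (-9, 12, 0)
T5 shear: z ← z + 2·x: (37, -8, 15) → (37, -8, 89); (-9, 12, 0) → (-9, 12, -18)
T6 shear: z ← z − 1/2·y: (37, -8, 89) → (37, -8, 93); (-9, 12, -18) → (-9, 12, -24)

image vertices: (37, -8, 93), (-9, 12, -24)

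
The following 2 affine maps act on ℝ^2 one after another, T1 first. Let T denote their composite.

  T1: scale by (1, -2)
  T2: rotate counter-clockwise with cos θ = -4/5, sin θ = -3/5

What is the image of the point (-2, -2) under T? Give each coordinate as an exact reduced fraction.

T1 scale by (1, -2): (-2, -2) → (-2, 4)
T2 rotate counter-clockwise with cos θ = -4/5, sin θ = -3/5: (-2, 4) → (4, -2)

T(p) = (4, -2)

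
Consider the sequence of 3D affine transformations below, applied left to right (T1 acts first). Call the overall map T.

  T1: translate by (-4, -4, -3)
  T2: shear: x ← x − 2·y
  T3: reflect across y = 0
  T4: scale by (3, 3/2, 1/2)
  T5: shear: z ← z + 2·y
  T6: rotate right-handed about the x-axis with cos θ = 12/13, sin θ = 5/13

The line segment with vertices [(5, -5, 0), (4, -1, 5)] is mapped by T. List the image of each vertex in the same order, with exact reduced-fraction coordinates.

T1 translate by (-4, -4, -3): (5, -5, 0) → (1, -9, -3); (4, -1, 5) → (0, -5, 2)
T2 shear: x ← x − 2·y: (1, -9, -3) → (19, -9, -3); (0, -5, 2) → (10, -5, 2)
T3 reflect across y = 0: (19, -9, -3) → (19, 9, -3); (10, -5, 2) → (10, 5, 2)
T4 scale by (3, 3/2, 1/2): (19, 9, -3) → (57, 27/2, -3/2); (10, 5, 2) → (30, 15/2, 1)
T5 shear: z ← z + 2·y: (57, 27/2, -3/2) → (57, 27/2, 51/2); (30, 15/2, 1) → (30, 15/2, 16)
T6 rotate right-handed about the x-axis with cos θ = 12/13, sin θ = 5/13: (57, 27/2, 51/2) → (57, 69/26, 747/26); (30, 15/2, 16) → (30, 10/13, 459/26)

image vertices: (57, 69/26, 747/26), (30, 10/13, 459/26)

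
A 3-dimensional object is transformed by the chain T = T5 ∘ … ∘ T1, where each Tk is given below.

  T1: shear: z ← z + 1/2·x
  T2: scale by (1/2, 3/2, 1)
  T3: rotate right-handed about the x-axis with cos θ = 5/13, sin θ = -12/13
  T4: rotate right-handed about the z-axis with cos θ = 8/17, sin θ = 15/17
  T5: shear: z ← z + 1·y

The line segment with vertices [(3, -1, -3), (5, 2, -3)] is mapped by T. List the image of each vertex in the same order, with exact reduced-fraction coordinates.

T1 shear: z ← z + 1/2·x: (3, -1, -3) → (3, -1, -3/2); (5, 2, -3) → (5, 2, -1/2)
T2 scale by (1/2, 3/2, 1): (3, -1, -3/2) → (3/2, -3/2, -3/2); (5, 2, -1/2) → (5/2, 3, -1/2)
T3 rotate right-handed about the x-axis with cos θ = 5/13, sin θ = -12/13: (3/2, -3/2, -3/2) → (3/2, -51/26, 21/26); (5/2, 3, -1/2) → (5/2, 9/13, -77/26)
T4 rotate right-handed about the z-axis with cos θ = 8/17, sin θ = 15/17: (3/2, -51/26, 21/26) → (1077/442, 177/442, 21/26); (5/2, 9/13, -77/26) → (125/221, 1119/442, -77/26)
T5 shear: z ← z + 1·y: (1077/442, 177/442, 21/26) → (1077/442, 177/442, 267/221); (125/221, 1119/442, -77/26) → (125/221, 1119/442, -95/221)

image vertices: (1077/442, 177/442, 267/221), (125/221, 1119/442, -95/221)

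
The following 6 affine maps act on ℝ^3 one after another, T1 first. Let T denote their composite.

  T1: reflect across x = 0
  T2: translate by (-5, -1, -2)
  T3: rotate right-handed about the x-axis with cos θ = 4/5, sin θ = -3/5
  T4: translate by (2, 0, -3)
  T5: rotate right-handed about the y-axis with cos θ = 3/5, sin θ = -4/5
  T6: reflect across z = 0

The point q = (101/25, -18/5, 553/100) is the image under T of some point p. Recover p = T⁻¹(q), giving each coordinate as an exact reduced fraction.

T1 = [-1 0 0 0; 0 1 0 0; 0 0 1 0; 0 0 0 1]
T2·T1 = [-1 0 0 -5; 0 1 0 -1; 0 0 1 -2; 0 0 0 1]
T3·…·T1 = [-1 0 0 -5; 0 4/5 3/5 -2; 0 -3/5 4/5 -1; 0 0 0 1]
T4·…·T1 = [-1 0 0 -3; 0 4/5 3/5 -2; 0 -3/5 4/5 -4; 0 0 0 1]
T5·…·T1 = [-3/5 12/25 -16/25 7/5; 0 4/5 3/5 -2; -4/5 -9/25 12/25 -24/5; 0 0 0 1]
T6·…·T1 = [-3/5 12/25 -16/25 7/5; 0 4/5 3/5 -2; 4/5 9/25 -12/25 24/5; 0 0 0 1]
det M = 1; M⁻¹ = [-3/5 0 4/5 -3; 12/25 4/5 9/25 -4/5; -16/25 3/5 -12/25 22/5; 0 0 0 1]
M⁻¹ · (101/25, -18/5, 553/100)ᵀ = (-1, 1/4, -3)ᵀ

p = (-1, 1/4, -3)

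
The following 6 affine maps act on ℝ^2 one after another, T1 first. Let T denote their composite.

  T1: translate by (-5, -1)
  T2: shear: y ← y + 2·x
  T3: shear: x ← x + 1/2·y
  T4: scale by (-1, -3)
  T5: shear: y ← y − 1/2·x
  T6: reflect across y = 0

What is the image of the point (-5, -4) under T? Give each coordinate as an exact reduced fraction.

T(p) = (45/2, -255/4)

T1 translate by (-5, -1): (-5, -4) → (-10, -5)
T2 shear: y ← y + 2·x: (-10, -5) → (-10, -25)
T3 shear: x ← x + 1/2·y: (-10, -25) → (-45/2, -25)
T4 scale by (-1, -3): (-45/2, -25) → (45/2, 75)
T5 shear: y ← y − 1/2·x: (45/2, 75) → (45/2, 255/4)
T6 reflect across y = 0: (45/2, 255/4) → (45/2, -255/4)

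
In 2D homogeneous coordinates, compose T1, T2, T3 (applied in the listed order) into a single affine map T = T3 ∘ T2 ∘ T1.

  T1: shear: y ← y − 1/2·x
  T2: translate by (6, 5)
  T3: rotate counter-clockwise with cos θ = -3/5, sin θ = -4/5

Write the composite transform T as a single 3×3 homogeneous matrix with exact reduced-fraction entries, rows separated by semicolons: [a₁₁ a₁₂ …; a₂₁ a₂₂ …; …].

T = [-1 4/5 2/5; -1/2 -3/5 -39/5; 0 0 1]

T1 = [1 0 0; -1/2 1 0; 0 0 1]
T2·T1 = [1 0 6; -1/2 1 5; 0 0 1]
T3·…·T1 = [-1 4/5 2/5; -1/2 -3/5 -39/5; 0 0 1]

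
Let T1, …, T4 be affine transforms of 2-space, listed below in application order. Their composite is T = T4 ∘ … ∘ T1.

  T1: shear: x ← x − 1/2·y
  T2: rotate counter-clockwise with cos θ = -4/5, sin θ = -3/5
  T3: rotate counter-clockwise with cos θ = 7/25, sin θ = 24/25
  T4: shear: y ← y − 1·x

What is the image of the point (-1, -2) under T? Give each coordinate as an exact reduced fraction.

T(p) = (-234/125, 146/125)

T1 shear: x ← x − 1/2·y: (-1, -2) → (0, -2)
T2 rotate counter-clockwise with cos θ = -4/5, sin θ = -3/5: (0, -2) → (-6/5, 8/5)
T3 rotate counter-clockwise with cos θ = 7/25, sin θ = 24/25: (-6/5, 8/5) → (-234/125, -88/125)
T4 shear: y ← y − 1·x: (-234/125, -88/125) → (-234/125, 146/125)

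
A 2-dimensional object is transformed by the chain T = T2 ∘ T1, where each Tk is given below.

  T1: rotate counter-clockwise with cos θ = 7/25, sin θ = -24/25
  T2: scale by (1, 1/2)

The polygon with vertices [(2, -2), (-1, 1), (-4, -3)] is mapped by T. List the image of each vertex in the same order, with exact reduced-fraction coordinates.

T1 rotate counter-clockwise with cos θ = 7/25, sin θ = -24/25: (2, -2) → (-34/25, -62/25); (-1, 1) → (17/25, 31/25); (-4, -3) → (-4, 3)
T2 scale by (1, 1/2): (-34/25, -62/25) → (-34/25, -31/25); (17/25, 31/25) → (17/25, 31/50); (-4, 3) → (-4, 3/2)

image vertices: (-34/25, -31/25), (17/25, 31/50), (-4, 3/2)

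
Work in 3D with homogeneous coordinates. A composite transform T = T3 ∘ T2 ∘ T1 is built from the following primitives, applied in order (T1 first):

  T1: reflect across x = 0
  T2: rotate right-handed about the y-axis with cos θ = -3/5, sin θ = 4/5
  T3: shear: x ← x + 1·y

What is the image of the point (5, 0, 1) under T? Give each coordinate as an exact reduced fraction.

T(p) = (19/5, 0, 17/5)

T1 reflect across x = 0: (5, 0, 1) → (-5, 0, 1)
T2 rotate right-handed about the y-axis with cos θ = -3/5, sin θ = 4/5: (-5, 0, 1) → (19/5, 0, 17/5)
T3 shear: x ← x + 1·y: (19/5, 0, 17/5) → (19/5, 0, 17/5)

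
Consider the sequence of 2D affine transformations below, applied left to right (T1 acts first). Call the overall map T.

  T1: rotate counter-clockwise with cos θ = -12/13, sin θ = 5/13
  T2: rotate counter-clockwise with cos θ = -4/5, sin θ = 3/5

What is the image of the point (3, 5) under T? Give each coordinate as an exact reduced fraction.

T(p) = (379/65, -3/65)

T1 rotate counter-clockwise with cos θ = -12/13, sin θ = 5/13: (3, 5) → (-61/13, -45/13)
T2 rotate counter-clockwise with cos θ = -4/5, sin θ = 3/5: (-61/13, -45/13) → (379/65, -3/65)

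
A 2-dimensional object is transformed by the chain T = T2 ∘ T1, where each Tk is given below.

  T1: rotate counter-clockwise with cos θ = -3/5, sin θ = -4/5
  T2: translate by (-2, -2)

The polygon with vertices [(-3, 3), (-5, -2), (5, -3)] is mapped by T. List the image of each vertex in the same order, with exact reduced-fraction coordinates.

T1 rotate counter-clockwise with cos θ = -3/5, sin θ = -4/5: (-3, 3) → (21/5, 3/5); (-5, -2) → (7/5, 26/5); (5, -3) → (-27/5, -11/5)
T2 translate by (-2, -2): (21/5, 3/5) → (11/5, -7/5); (7/5, 26/5) → (-3/5, 16/5); (-27/5, -11/5) → (-37/5, -21/5)

image vertices: (11/5, -7/5), (-3/5, 16/5), (-37/5, -21/5)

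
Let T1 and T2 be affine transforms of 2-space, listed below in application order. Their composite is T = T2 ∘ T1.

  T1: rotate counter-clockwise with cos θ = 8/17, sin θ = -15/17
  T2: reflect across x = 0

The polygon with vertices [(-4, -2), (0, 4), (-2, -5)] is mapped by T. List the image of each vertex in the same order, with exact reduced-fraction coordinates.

T1 rotate counter-clockwise with cos θ = 8/17, sin θ = -15/17: (-4, -2) → (-62/17, 44/17); (0, 4) → (60/17, 32/17); (-2, -5) → (-91/17, -10/17)
T2 reflect across x = 0: (-62/17, 44/17) → (62/17, 44/17); (60/17, 32/17) → (-60/17, 32/17); (-91/17, -10/17) → (91/17, -10/17)

image vertices: (62/17, 44/17), (-60/17, 32/17), (91/17, -10/17)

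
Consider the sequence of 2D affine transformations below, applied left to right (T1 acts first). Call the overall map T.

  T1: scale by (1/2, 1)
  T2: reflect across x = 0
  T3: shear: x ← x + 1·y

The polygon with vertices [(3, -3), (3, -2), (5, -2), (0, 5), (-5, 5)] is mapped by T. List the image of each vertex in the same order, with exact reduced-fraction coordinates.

image vertices: (-9/2, -3), (-7/2, -2), (-9/2, -2), (5, 5), (15/2, 5)

T1 scale by (1/2, 1): (3, -3) → (3/2, -3); (3, -2) → (3/2, -2); (5, -2) → (5/2, -2); (0, 5) → (0, 5); (-5, 5) → (-5/2, 5)
T2 reflect across x = 0: (3/2, -3) → (-3/2, -3); (3/2, -2) → (-3/2, -2); (5/2, -2) → (-5/2, -2); (0, 5) → (0, 5); (-5/2, 5) → (5/2, 5)
T3 shear: x ← x + 1·y: (-3/2, -3) → (-9/2, -3); (-3/2, -2) → (-7/2, -2); (-5/2, -2) → (-9/2, -2); (0, 5) → (5, 5); (5/2, 5) → (15/2, 5)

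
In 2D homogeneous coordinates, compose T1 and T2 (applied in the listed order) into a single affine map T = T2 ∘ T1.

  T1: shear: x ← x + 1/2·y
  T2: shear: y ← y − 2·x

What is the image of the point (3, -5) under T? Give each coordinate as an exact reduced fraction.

T1 shear: x ← x + 1/2·y: (3, -5) → (1/2, -5)
T2 shear: y ← y − 2·x: (1/2, -5) → (1/2, -6)

T(p) = (1/2, -6)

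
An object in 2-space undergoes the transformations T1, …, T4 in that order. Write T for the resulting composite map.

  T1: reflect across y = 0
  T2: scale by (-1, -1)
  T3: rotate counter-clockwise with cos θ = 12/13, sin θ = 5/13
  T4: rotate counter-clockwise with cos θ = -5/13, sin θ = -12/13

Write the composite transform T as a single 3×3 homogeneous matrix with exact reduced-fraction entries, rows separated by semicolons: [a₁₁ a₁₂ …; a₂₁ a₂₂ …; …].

T = [0 1 0; 1 0 0; 0 0 1]

T1 = [1 0 0; 0 -1 0; 0 0 1]
T2·T1 = [-1 0 0; 0 1 0; 0 0 1]
T3·…·T1 = [-12/13 -5/13 0; -5/13 12/13 0; 0 0 1]
T4·…·T1 = [0 1 0; 1 0 0; 0 0 1]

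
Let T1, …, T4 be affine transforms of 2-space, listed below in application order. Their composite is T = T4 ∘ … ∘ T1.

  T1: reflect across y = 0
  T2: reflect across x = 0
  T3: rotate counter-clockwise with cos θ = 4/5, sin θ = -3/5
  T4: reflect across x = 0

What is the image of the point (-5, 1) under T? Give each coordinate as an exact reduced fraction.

T1 reflect across y = 0: (-5, 1) → (-5, -1)
T2 reflect across x = 0: (-5, -1) → (5, -1)
T3 rotate counter-clockwise with cos θ = 4/5, sin θ = -3/5: (5, -1) → (17/5, -19/5)
T4 reflect across x = 0: (17/5, -19/5) → (-17/5, -19/5)

T(p) = (-17/5, -19/5)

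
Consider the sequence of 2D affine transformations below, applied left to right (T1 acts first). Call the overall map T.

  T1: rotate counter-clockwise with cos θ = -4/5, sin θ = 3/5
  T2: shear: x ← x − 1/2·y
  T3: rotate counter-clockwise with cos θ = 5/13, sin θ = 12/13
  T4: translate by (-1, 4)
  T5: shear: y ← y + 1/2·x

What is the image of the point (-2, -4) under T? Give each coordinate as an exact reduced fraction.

T1 rotate counter-clockwise with cos θ = -4/5, sin θ = 3/5: (-2, -4) → (4, 2)
T2 shear: x ← x − 1/2·y: (4, 2) → (3, 2)
T3 rotate counter-clockwise with cos θ = 5/13, sin θ = 12/13: (3, 2) → (-9/13, 46/13)
T4 translate by (-1, 4): (-9/13, 46/13) → (-22/13, 98/13)
T5 shear: y ← y + 1/2·x: (-22/13, 98/13) → (-22/13, 87/13)

T(p) = (-22/13, 87/13)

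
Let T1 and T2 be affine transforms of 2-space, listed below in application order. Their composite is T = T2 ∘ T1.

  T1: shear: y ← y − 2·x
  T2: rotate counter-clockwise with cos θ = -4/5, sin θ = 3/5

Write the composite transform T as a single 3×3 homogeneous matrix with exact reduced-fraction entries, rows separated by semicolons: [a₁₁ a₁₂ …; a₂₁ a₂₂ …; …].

T1 = [1 0 0; -2 1 0; 0 0 1]
T2·T1 = [2/5 -3/5 0; 11/5 -4/5 0; 0 0 1]

T = [2/5 -3/5 0; 11/5 -4/5 0; 0 0 1]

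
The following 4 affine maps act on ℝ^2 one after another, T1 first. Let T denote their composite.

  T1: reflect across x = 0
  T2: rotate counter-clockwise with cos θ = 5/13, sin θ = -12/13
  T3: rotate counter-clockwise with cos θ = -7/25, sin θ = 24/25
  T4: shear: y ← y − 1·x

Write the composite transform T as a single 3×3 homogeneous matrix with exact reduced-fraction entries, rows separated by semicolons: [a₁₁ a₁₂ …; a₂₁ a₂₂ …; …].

T = [-253/325 -204/325 0; 49/325 457/325 0; 0 0 1]

T1 = [-1 0 0; 0 1 0; 0 0 1]
T2·T1 = [-5/13 12/13 0; 12/13 5/13 0; 0 0 1]
T3·…·T1 = [-253/325 -204/325 0; -204/325 253/325 0; 0 0 1]
T4·…·T1 = [-253/325 -204/325 0; 49/325 457/325 0; 0 0 1]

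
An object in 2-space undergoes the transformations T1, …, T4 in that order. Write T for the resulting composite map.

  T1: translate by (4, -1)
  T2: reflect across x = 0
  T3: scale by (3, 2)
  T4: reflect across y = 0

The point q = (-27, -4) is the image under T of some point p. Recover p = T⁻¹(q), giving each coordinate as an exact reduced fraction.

T1 = [1 0 4; 0 1 -1; 0 0 1]
T2·T1 = [-1 0 -4; 0 1 -1; 0 0 1]
T3·…·T1 = [-3 0 -12; 0 2 -2; 0 0 1]
T4·…·T1 = [-3 0 -12; 0 -2 2; 0 0 1]
det M = 6; M⁻¹ = [-1/3 0 -4; 0 -1/2 1; 0 0 1]
M⁻¹ · (-27, -4)ᵀ = (5, 3)ᵀ

p = (5, 3)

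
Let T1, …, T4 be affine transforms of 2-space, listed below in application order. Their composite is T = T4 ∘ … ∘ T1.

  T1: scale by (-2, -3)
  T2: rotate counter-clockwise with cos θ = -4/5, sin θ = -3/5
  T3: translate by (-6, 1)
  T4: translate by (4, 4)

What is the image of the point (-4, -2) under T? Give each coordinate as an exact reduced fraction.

T(p) = (-24/5, -23/5)

T1 scale by (-2, -3): (-4, -2) → (8, 6)
T2 rotate counter-clockwise with cos θ = -4/5, sin θ = -3/5: (8, 6) → (-14/5, -48/5)
T3 translate by (-6, 1): (-14/5, -48/5) → (-44/5, -43/5)
T4 translate by (4, 4): (-44/5, -43/5) → (-24/5, -23/5)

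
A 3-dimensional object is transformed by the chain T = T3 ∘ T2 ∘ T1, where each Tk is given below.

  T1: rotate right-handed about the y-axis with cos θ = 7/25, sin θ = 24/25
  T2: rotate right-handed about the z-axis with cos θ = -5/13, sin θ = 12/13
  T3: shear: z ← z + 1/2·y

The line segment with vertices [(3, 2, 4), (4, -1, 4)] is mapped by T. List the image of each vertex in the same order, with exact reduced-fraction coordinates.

T1 rotate right-handed about the y-axis with cos θ = 7/25, sin θ = 24/25: (3, 2, 4) → (117/25, 2, -44/25); (4, -1, 4) → (124/25, -1, -68/25)
T2 rotate right-handed about the z-axis with cos θ = -5/13, sin θ = 12/13: (117/25, 2, -44/25) → (-237/65, 1154/325, -44/25); (124/25, -1, -68/25) → (-64/65, 1613/325, -68/25)
T3 shear: z ← z + 1/2·y: (-237/65, 1154/325, -44/25) → (-237/65, 1154/325, 1/65); (-64/65, 1613/325, -68/25) → (-64/65, 1613/325, -31/130)

image vertices: (-237/65, 1154/325, 1/65), (-64/65, 1613/325, -31/130)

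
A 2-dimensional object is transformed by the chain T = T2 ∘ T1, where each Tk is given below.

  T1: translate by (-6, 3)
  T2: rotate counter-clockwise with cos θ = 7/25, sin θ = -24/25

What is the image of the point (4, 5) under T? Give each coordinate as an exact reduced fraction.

T1 translate by (-6, 3): (4, 5) → (-2, 8)
T2 rotate counter-clockwise with cos θ = 7/25, sin θ = -24/25: (-2, 8) → (178/25, 104/25)

T(p) = (178/25, 104/25)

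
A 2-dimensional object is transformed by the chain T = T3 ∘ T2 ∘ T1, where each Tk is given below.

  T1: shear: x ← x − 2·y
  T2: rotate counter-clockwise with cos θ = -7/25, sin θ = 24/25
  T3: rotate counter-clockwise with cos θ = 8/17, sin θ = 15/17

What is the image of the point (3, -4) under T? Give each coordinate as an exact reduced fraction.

T1 shear: x ← x − 2·y: (3, -4) → (11, -4)
T2 rotate counter-clockwise with cos θ = -7/25, sin θ = 24/25: (11, -4) → (19/25, 292/25)
T3 rotate counter-clockwise with cos θ = 8/17, sin θ = 15/17: (19/25, 292/25) → (-4228/425, 2621/425)

T(p) = (-4228/425, 2621/425)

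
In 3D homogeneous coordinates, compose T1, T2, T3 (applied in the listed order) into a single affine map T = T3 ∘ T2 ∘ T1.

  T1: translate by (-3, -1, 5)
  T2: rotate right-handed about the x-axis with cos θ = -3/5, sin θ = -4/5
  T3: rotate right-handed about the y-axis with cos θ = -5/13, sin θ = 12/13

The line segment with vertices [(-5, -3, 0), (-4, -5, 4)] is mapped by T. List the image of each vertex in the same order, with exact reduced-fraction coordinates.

T1 translate by (-3, -1, 5): (-5, -3, 0) → (-8, -4, 5); (-4, -5, 4) → (-7, -6, 9)
T2 rotate right-handed about the x-axis with cos θ = -3/5, sin θ = -4/5: (-8, -4, 5) → (-8, 32/5, 1/5); (-7, -6, 9) → (-7, 54/5, -3/5)
T3 rotate right-handed about the y-axis with cos θ = -5/13, sin θ = 12/13: (-8, 32/5, 1/5) → (212/65, 32/5, 95/13); (-7, 54/5, -3/5) → (139/65, 54/5, 87/13)

image vertices: (212/65, 32/5, 95/13), (139/65, 54/5, 87/13)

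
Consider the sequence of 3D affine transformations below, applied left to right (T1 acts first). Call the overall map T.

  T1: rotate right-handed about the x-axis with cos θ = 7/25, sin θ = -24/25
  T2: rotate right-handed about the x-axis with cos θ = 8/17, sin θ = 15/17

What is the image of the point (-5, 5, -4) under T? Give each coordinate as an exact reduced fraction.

T1 rotate right-handed about the x-axis with cos θ = 7/25, sin θ = -24/25: (-5, 5, -4) → (-5, -61/25, -148/25)
T2 rotate right-handed about the x-axis with cos θ = 8/17, sin θ = 15/17: (-5, -61/25, -148/25) → (-5, 1732/425, -2099/425)

T(p) = (-5, 1732/425, -2099/425)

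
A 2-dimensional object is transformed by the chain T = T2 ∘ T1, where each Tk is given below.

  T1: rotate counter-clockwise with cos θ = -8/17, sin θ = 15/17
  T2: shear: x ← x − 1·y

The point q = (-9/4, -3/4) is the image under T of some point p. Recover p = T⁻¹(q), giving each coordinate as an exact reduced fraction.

p = (3/4, 3)

T1 = [-8/17 -15/17 0; 15/17 -8/17 0; 0 0 1]
T2·T1 = [-23/17 -7/17 0; 15/17 -8/17 0; 0 0 1]
det M = 1; M⁻¹ = [-8/17 7/17 0; -15/17 -23/17 0; 0 0 1]
M⁻¹ · (-9/4, -3/4)ᵀ = (3/4, 3)ᵀ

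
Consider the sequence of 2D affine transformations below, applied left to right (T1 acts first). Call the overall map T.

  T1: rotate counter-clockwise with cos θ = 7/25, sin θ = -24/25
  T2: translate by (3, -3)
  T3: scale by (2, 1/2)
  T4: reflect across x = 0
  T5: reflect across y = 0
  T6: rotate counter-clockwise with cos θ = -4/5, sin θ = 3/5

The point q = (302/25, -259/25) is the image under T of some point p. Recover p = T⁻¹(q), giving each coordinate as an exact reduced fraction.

T1 = [7/25 24/25 0; -24/25 7/25 0; 0 0 1]
T2·T1 = [7/25 24/25 3; -24/25 7/25 -3; 0 0 1]
T3·…·T1 = [14/25 48/25 6; -12/25 7/50 -3/2; 0 0 1]
T4·…·T1 = [-14/25 -48/25 -6; -12/25 7/50 -3/2; 0 0 1]
T5·…·T1 = [-14/25 -48/25 -6; 12/25 -7/50 3/2; 0 0 1]
T6·…·T1 = [4/25 81/50 39/10; -18/25 -26/25 -24/5; 0 0 1]
det M = 1; M⁻¹ = [-26/25 -81/50 -93/25; 18/25 4/25 -51/25; 0 0 1]
M⁻¹ · (302/25, -259/25)ᵀ = (1/2, 5)ᵀ

p = (1/2, 5)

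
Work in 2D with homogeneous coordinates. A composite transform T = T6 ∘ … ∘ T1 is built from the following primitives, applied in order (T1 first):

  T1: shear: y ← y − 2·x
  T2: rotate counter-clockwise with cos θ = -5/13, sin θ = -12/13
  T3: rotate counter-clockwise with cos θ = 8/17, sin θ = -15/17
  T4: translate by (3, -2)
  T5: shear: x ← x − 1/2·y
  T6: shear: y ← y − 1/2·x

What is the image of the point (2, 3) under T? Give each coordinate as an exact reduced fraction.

T1 shear: y ← y − 2·x: (2, 3) → (2, -1)
T2 rotate counter-clockwise with cos θ = -5/13, sin θ = -12/13: (2, -1) → (-22/13, -19/13)
T3 rotate counter-clockwise with cos θ = 8/17, sin θ = -15/17: (-22/13, -19/13) → (-461/221, 178/221)
T4 translate by (3, -2): (-461/221, 178/221) → (202/221, -264/221)
T5 shear: x ← x − 1/2·y: (202/221, -264/221) → (334/221, -264/221)
T6 shear: y ← y − 1/2·x: (334/221, -264/221) → (334/221, -431/221)

T(p) = (334/221, -431/221)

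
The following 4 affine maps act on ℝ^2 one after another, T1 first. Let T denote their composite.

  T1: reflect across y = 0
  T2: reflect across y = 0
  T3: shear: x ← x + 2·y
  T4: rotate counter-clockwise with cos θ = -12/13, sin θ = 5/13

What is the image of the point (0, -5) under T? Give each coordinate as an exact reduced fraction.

T(p) = (145/13, 10/13)

T1 reflect across y = 0: (0, -5) → (0, 5)
T2 reflect across y = 0: (0, 5) → (0, -5)
T3 shear: x ← x + 2·y: (0, -5) → (-10, -5)
T4 rotate counter-clockwise with cos θ = -12/13, sin θ = 5/13: (-10, -5) → (145/13, 10/13)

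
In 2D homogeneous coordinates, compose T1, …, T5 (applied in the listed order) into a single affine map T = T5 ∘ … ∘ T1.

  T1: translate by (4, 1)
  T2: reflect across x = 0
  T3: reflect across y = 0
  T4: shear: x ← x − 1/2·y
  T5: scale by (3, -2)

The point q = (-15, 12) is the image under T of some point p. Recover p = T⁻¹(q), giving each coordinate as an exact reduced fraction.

T1 = [1 0 4; 0 1 1; 0 0 1]
T2·T1 = [-1 0 -4; 0 1 1; 0 0 1]
T3·…·T1 = [-1 0 -4; 0 -1 -1; 0 0 1]
T4·…·T1 = [-1 1/2 -7/2; 0 -1 -1; 0 0 1]
T5·…·T1 = [-3 3/2 -21/2; 0 2 2; 0 0 1]
det M = -6; M⁻¹ = [-1/3 1/4 -4; 0 1/2 -1; 0 0 1]
M⁻¹ · (-15, 12)ᵀ = (4, 5)ᵀ

p = (4, 5)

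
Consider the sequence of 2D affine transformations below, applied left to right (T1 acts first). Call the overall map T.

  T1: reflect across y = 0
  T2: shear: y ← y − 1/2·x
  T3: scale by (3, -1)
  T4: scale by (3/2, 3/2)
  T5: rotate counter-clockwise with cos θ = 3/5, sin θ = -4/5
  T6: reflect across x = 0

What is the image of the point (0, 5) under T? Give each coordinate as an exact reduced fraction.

T1 reflect across y = 0: (0, 5) → (0, -5)
T2 shear: y ← y − 1/2·x: (0, -5) → (0, -5)
T3 scale by (3, -1): (0, -5) → (0, 5)
T4 scale by (3/2, 3/2): (0, 5) → (0, 15/2)
T5 rotate counter-clockwise with cos θ = 3/5, sin θ = -4/5: (0, 15/2) → (6, 9/2)
T6 reflect across x = 0: (6, 9/2) → (-6, 9/2)

T(p) = (-6, 9/2)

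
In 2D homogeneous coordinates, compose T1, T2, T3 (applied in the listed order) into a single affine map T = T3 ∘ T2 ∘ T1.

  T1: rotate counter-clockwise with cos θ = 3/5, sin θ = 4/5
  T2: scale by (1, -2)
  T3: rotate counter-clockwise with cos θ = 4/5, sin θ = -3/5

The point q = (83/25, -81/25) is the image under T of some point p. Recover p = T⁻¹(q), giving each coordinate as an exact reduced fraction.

p = (3, -7/2)

T1 = [3/5 -4/5 0; 4/5 3/5 0; 0 0 1]
T2·T1 = [3/5 -4/5 0; -8/5 -6/5 0; 0 0 1]
T3·…·T1 = [-12/25 -34/25 0; -41/25 -12/25 0; 0 0 1]
det M = -2; M⁻¹ = [6/25 -17/25 0; -41/50 6/25 0; 0 0 1]
M⁻¹ · (83/25, -81/25)ᵀ = (3, -7/2)ᵀ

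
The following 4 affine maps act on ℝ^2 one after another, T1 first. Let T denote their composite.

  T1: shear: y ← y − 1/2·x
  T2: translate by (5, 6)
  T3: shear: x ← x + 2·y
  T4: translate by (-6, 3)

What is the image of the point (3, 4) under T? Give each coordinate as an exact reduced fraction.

T(p) = (19, 23/2)

T1 shear: y ← y − 1/2·x: (3, 4) → (3, 5/2)
T2 translate by (5, 6): (3, 5/2) → (8, 17/2)
T3 shear: x ← x + 2·y: (8, 17/2) → (25, 17/2)
T4 translate by (-6, 3): (25, 17/2) → (19, 23/2)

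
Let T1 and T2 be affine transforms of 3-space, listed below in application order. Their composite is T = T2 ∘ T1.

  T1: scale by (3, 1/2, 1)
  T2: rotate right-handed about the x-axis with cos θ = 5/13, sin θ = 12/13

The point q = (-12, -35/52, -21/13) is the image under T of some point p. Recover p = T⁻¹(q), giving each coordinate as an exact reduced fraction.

p = (-4, -7/2, 0)

T1 = [3 0 0 0; 0 1/2 0 0; 0 0 1 0; 0 0 0 1]
T2·T1 = [3 0 0 0; 0 5/26 -12/13 0; 0 6/13 5/13 0; 0 0 0 1]
det M = 3/2; M⁻¹ = [1/3 0 0 0; 0 10/13 24/13 0; 0 -12/13 5/13 0; 0 0 0 1]
M⁻¹ · (-12, -35/52, -21/13)ᵀ = (-4, -7/2, 0)ᵀ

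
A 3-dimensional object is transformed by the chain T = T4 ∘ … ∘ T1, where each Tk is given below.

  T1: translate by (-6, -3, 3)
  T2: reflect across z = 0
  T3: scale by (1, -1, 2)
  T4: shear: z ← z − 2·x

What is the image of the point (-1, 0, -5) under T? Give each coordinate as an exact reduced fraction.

T1 translate by (-6, -3, 3): (-1, 0, -5) → (-7, -3, -2)
T2 reflect across z = 0: (-7, -3, -2) → (-7, -3, 2)
T3 scale by (1, -1, 2): (-7, -3, 2) → (-7, 3, 4)
T4 shear: z ← z − 2·x: (-7, 3, 4) → (-7, 3, 18)

T(p) = (-7, 3, 18)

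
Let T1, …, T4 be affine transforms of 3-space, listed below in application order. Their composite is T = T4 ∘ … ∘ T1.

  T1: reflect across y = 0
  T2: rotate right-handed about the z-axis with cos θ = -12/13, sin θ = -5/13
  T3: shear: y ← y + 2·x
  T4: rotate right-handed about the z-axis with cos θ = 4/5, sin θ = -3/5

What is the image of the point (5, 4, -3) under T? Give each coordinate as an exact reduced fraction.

T(p) = (-731/65, -308/65, -3)

T1 reflect across y = 0: (5, 4, -3) → (5, -4, -3)
T2 rotate right-handed about the z-axis with cos θ = -12/13, sin θ = -5/13: (5, -4, -3) → (-80/13, 23/13, -3)
T3 shear: y ← y + 2·x: (-80/13, 23/13, -3) → (-80/13, -137/13, -3)
T4 rotate right-handed about the z-axis with cos θ = 4/5, sin θ = -3/5: (-80/13, -137/13, -3) → (-731/65, -308/65, -3)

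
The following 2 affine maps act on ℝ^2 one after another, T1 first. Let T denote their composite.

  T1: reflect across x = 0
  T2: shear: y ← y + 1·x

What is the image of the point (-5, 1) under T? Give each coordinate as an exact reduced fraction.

T1 reflect across x = 0: (-5, 1) → (5, 1)
T2 shear: y ← y + 1·x: (5, 1) → (5, 6)

T(p) = (5, 6)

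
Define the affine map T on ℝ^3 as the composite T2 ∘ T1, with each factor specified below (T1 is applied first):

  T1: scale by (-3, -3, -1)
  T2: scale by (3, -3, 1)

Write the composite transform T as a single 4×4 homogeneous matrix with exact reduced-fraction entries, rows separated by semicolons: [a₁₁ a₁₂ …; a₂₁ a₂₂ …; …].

T1 = [-3 0 0 0; 0 -3 0 0; 0 0 -1 0; 0 0 0 1]
T2·T1 = [-9 0 0 0; 0 9 0 0; 0 0 -1 0; 0 0 0 1]

T = [-9 0 0 0; 0 9 0 0; 0 0 -1 0; 0 0 0 1]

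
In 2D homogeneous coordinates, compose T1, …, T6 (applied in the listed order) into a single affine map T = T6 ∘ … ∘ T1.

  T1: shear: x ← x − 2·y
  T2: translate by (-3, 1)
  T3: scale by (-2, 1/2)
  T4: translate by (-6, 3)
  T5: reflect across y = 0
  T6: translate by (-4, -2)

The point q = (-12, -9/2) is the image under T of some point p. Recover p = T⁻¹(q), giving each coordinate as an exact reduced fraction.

p = (0, -2)

T1 = [1 -2 0; 0 1 0; 0 0 1]
T2·T1 = [1 -2 -3; 0 1 1; 0 0 1]
T3·…·T1 = [-2 4 6; 0 1/2 1/2; 0 0 1]
T4·…·T1 = [-2 4 0; 0 1/2 7/2; 0 0 1]
T5·…·T1 = [-2 4 0; 0 -1/2 -7/2; 0 0 1]
T6·…·T1 = [-2 4 -4; 0 -1/2 -11/2; 0 0 1]
det M = 1; M⁻¹ = [-1/2 -4 -24; 0 -2 -11; 0 0 1]
M⁻¹ · (-12, -9/2)ᵀ = (0, -2)ᵀ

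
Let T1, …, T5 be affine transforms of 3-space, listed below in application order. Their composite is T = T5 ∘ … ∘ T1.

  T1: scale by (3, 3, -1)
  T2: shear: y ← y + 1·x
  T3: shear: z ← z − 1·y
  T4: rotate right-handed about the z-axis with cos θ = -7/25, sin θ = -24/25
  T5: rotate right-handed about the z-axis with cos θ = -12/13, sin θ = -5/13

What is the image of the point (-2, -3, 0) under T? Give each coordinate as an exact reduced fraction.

T1 scale by (3, 3, -1): (-2, -3, 0) → (-6, -9, 0)
T2 shear: y ← y + 1·x: (-6, -9, 0) → (-6, -15, 0)
T3 shear: z ← z − 1·y: (-6, -15, 0) → (-6, -15, 15)
T4 rotate right-handed about the z-axis with cos θ = -7/25, sin θ = -24/25: (-6, -15, 15) → (-318/25, 249/25, 15)
T5 rotate right-handed about the z-axis with cos θ = -12/13, sin θ = -5/13: (-318/25, 249/25, 15) → (5061/325, -1398/325, 15)

T(p) = (5061/325, -1398/325, 15)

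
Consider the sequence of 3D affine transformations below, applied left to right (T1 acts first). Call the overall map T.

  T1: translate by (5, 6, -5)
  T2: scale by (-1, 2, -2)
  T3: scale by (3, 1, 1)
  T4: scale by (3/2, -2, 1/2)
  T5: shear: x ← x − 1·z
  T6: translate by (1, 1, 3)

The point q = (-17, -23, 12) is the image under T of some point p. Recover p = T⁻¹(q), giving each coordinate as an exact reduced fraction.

p = (-3, 0, -4)

T1 = [1 0 0 5; 0 1 0 6; 0 0 1 -5; 0 0 0 1]
T2·T1 = [-1 0 0 -5; 0 2 0 12; 0 0 -2 10; 0 0 0 1]
T3·…·T1 = [-3 0 0 -15; 0 2 0 12; 0 0 -2 10; 0 0 0 1]
T4·…·T1 = [-9/2 0 0 -45/2; 0 -4 0 -24; 0 0 -1 5; 0 0 0 1]
T5·…·T1 = [-9/2 0 1 -55/2; 0 -4 0 -24; 0 0 -1 5; 0 0 0 1]
T6·…·T1 = [-9/2 0 1 -53/2; 0 -4 0 -23; 0 0 -1 8; 0 0 0 1]
det M = -18; M⁻¹ = [-2/9 0 -2/9 -37/9; 0 -1/4 0 -23/4; 0 0 -1 8; 0 0 0 1]
M⁻¹ · (-17, -23, 12)ᵀ = (-3, 0, -4)ᵀ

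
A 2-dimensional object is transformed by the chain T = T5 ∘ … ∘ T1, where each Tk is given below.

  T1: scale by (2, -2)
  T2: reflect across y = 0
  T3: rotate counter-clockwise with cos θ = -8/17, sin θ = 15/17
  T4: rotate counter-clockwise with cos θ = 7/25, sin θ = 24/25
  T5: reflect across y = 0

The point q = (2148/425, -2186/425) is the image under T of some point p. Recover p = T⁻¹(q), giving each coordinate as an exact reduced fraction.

p = (-3, -2)

T1 = [2 0 0; 0 -2 0; 0 0 1]
T2·T1 = [2 0 0; 0 2 0; 0 0 1]
T3·…·T1 = [-16/17 -30/17 0; 30/17 -16/17 0; 0 0 1]
T4·…·T1 = [-832/425 174/425 0; -174/425 -832/425 0; 0 0 1]
T5·…·T1 = [-832/425 174/425 0; 174/425 832/425 0; 0 0 1]
det M = -4; M⁻¹ = [-208/425 87/850 0; 87/850 208/425 0; 0 0 1]
M⁻¹ · (2148/425, -2186/425)ᵀ = (-3, -2)ᵀ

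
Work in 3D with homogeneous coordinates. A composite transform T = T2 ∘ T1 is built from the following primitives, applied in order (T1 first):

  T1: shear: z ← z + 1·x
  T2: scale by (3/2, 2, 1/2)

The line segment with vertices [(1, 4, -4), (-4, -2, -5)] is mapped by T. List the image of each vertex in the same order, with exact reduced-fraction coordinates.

T1 shear: z ← z + 1·x: (1, 4, -4) → (1, 4, -3); (-4, -2, -5) → (-4, -2, -9)
T2 scale by (3/2, 2, 1/2): (1, 4, -3) → (3/2, 8, -3/2); (-4, -2, -9) → (-6, -4, -9/2)

image vertices: (3/2, 8, -3/2), (-6, -4, -9/2)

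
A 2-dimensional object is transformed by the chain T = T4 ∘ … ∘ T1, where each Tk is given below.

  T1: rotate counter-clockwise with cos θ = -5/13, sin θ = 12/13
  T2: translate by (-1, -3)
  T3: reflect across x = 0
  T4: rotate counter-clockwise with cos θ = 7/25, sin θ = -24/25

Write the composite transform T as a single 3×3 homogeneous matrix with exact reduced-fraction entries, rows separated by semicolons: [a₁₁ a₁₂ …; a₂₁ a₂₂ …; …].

T1 = [-5/13 -12/13 0; 12/13 -5/13 0; 0 0 1]
T2·T1 = [-5/13 -12/13 -1; 12/13 -5/13 -3; 0 0 1]
T3·…·T1 = [5/13 12/13 1; 12/13 -5/13 -3; 0 0 1]
T4·…·T1 = [323/325 -36/325 -13/5; -36/325 -323/325 -9/5; 0 0 1]

T = [323/325 -36/325 -13/5; -36/325 -323/325 -9/5; 0 0 1]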